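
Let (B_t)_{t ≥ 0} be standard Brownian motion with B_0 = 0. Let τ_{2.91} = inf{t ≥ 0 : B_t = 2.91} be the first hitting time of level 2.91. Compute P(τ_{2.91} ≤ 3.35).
P(τ_{2.91} ≤ 3.35) = 2(1 − Φ(2.91/√3.35)) = 2(1 − Φ(1.5899)) ≈ 0.1119

By the reflection principle for standard BM, P(τ_b ≤ t) = 2 · P(B_t ≥ b). Since B_t ~ N(0, t), P(B_t ≥ 2.91) = 1 − Φ(2.91/√t) = 1 − Φ(2.91/√3.35) = 1 − Φ(1.5899) ≈ 0.05593. Doubling: P(τ_{2.91} ≤ 3.35) ≈ 2 · 0.05593 = 0.11186 ≈ 0.1119.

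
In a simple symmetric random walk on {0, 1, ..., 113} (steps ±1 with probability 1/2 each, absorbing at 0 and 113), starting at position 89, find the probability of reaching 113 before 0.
P(hit 113 before 0) = 89/113

Let u_k = P(hit 113 before 0 | start at k). Then u_0 = 0, u_113 = 1, and u_k = u_{k-1}/2 + u_{k+1}/2 for 1 ≤ k ≤ 112. This harmonic recurrence is solved by u_k = k/113, giving u_89 = 89/113.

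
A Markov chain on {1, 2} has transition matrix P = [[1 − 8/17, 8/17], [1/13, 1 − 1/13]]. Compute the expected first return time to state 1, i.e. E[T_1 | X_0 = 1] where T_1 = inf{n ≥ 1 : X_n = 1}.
E[T_1 | X_0 = 1] = 1/π_1 = 121/17

For an irreducible recurrent Markov chain with stationary distribution π, E[T_i | X_0 = i] = 1/π_i (Kac's formula). Here π_1 = (1/13)/(8/17 + 1/13) = (1/13)/(121/221) = 17/121, so E[T_1 | X_0 = 1] = 1/π_1 = (8/17 + 1/13)/(1/13) = (121/221)/(1/13) = 121/17.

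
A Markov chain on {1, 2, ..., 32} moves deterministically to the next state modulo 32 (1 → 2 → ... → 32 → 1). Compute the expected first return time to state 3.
E[T_3 | X_0 = 3] = 32

The chain cycles deterministically, so starting at state 3 it returns in exactly 32 steps. Equivalently, the stationary distribution is uniform π_j = 1/32 for every state j, so by Kac's formula E[T_3] = 1/π_3 = 32.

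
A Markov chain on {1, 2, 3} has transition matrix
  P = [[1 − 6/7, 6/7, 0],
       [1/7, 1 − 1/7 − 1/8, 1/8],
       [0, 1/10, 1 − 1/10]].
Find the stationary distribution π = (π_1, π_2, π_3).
π = (2/29, 12/29, 15/29)

This is a birth-death chain on three states, which satisfies detailed balance: π_1 · P_{12} = π_2 · P_{21} and π_2 · P_{23} = π_3 · P_{32}.
From π_1 · 6/7 = π_2 · 1/7: π_2/π_1 = (6/7)/(1/7) = 6.
From π_2 · 1/8 = π_3 · 1/10: π_3/π_2 = (1/8)/(1/10) = 5/4.
Take π_1 proportional to 1; then unnormalized π = (1, 6, 15/2). Normalize by dividing by the sum 29/2:
  π = (2/29, 12/29, 15/29).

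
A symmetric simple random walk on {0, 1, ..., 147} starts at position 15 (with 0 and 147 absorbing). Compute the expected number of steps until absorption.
E[τ | X_0 = 15] = 1980

Let v_k = E[τ | X_0 = k]. Boundary: v_0 = v_147 = 0. Recurrence: v_k = 1 + (v_{k-1} + v_{k+1})/2 for 1 ≤ k ≤ 146. The particular solution to v_k − (v_{k-1} + v_{k+1})/2 = 1 is v_k = −k^2. Adding homogeneous solution A + B k and matching boundaries gives v_k = k (147 − k). Substituting k = 15: v_15 = 15 · 132 = 1980.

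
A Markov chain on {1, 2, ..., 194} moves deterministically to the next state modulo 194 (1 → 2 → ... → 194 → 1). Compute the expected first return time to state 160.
E[T_160 | X_0 = 160] = 194

The chain cycles deterministically, so starting at state 160 it returns in exactly 194 steps. Equivalently, the stationary distribution is uniform π_j = 1/194 for every state j, so by Kac's formula E[T_160] = 1/π_160 = 194.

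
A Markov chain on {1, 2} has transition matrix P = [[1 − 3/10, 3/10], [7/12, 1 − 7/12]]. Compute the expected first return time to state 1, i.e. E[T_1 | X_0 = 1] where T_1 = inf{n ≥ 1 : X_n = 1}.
E[T_1 | X_0 = 1] = 1/π_1 = 53/35

For an irreducible recurrent Markov chain with stationary distribution π, E[T_i | X_0 = i] = 1/π_i (Kac's formula). Here π_1 = (7/12)/(3/10 + 7/12) = (7/12)/(53/60) = 35/53, so E[T_1 | X_0 = 1] = 1/π_1 = (3/10 + 7/12)/(7/12) = (53/60)/(7/12) = 53/35.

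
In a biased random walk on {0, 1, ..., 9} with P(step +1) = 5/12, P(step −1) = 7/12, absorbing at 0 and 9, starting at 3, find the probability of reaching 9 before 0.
P(hit 9 before 0) = (1 − (7/5)^3) / (1 − (7/5)^9) = 15625/176149

Let u_k denote P(reach 9 before 0 | start at k). Boundary: u_0 = 0, u_9 = 1. Recurrence: u_k = 5/12·u_{k+1} + 7/12·u_{k-1} for 1 ≤ k ≤ 8. Try u_k = A + B·r^k with r = q/p = (7/12)/(5/12) = 7/5. Substitution satisfies the recurrence; boundary conditions give:
  u_k = (1 − r^k) / (1 − r^N) = (1 − (7/5)^3) / (1 − (7/5)^9) = 15625/176149.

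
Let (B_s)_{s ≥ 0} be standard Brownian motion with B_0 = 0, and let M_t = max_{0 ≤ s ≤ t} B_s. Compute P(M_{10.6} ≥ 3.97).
P(M_{10.6} ≥ 3.97) = 2·P(B_{10.6} ≥ 3.97) = 2(1 − Φ(3.97/√10.6)) ≈ 0.2227

By the reflection principle for Brownian motion, P(M_t ≥ a) = 2 · P(B_t ≥ a) for a ≥ 0. Since B_t ~ N(0, t), P(B_t ≥ 3.97) = 1 − Φ(3.97/√t) = 1 − Φ(3.97/√10.6) = 1 − Φ(1.2194). So
  P(M_{10.6} ≥ 3.97) = 2(1 − Φ(1.2194)) ≈ 0.2227.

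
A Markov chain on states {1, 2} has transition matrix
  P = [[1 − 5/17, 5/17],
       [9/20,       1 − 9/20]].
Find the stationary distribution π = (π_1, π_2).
π_1 = 153/253, π_2 = 100/253

Solve πP = π with π_1 + π_2 = 1. From πP = π: π_1 · (1 − 5/17) + π_2 · 9/20 = π_1 ⇒ π_2 · 9/20 = π_1 · 5/17 ⇒ π_2/π_1 = (5/17)/(9/20) = 100/153. Together with π_1 + π_2 = 1:
  π_1 = (9/20)/(5/17 + 9/20) = (9/20)/(253/340) = 153/253,
  π_2 = (5/17)/(5/17 + 9/20) = (5/17)/(253/340) = 100/253.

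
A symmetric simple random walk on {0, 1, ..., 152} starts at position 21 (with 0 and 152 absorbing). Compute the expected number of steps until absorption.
E[τ | X_0 = 21] = 2751

Let v_k = E[τ | X_0 = k]. Boundary: v_0 = v_152 = 0. Recurrence: v_k = 1 + (v_{k-1} + v_{k+1})/2 for 1 ≤ k ≤ 151. The particular solution to v_k − (v_{k-1} + v_{k+1})/2 = 1 is v_k = −k^2. Adding homogeneous solution A + B k and matching boundaries gives v_k = k (152 − k). Substituting k = 21: v_21 = 21 · 131 = 2751.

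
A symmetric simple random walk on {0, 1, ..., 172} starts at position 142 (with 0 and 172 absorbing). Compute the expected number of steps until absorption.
E[τ | X_0 = 142] = 4260

Let v_k = E[τ | X_0 = k]. Boundary: v_0 = v_172 = 0. Recurrence: v_k = 1 + (v_{k-1} + v_{k+1})/2 for 1 ≤ k ≤ 171. The particular solution to v_k − (v_{k-1} + v_{k+1})/2 = 1 is v_k = −k^2. Adding homogeneous solution A + B k and matching boundaries gives v_k = k (172 − k). Substituting k = 142: v_142 = 142 · 30 = 4260.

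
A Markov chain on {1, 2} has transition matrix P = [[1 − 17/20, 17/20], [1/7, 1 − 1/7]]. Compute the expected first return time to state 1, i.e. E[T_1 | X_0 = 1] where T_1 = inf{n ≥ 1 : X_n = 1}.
E[T_1 | X_0 = 1] = 1/π_1 = 139/20

For an irreducible recurrent Markov chain with stationary distribution π, E[T_i | X_0 = i] = 1/π_i (Kac's formula). Here π_1 = (1/7)/(17/20 + 1/7) = (1/7)/(139/140) = 20/139, so E[T_1 | X_0 = 1] = 1/π_1 = (17/20 + 1/7)/(1/7) = (139/140)/(1/7) = 139/20.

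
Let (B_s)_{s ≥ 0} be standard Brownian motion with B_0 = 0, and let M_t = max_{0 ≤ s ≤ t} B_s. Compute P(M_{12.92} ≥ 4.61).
P(M_{12.92} ≥ 4.61) = 2·P(B_{12.92} ≥ 4.61) = 2(1 − Φ(4.61/√12.92)) ≈ 0.1997

By the reflection principle for Brownian motion, P(M_t ≥ a) = 2 · P(B_t ≥ a) for a ≥ 0. Since B_t ~ N(0, t), P(B_t ≥ 4.61) = 1 − Φ(4.61/√t) = 1 − Φ(4.61/√12.92) = 1 − Φ(1.2825). So
  P(M_{12.92} ≥ 4.61) = 2(1 − Φ(1.2825)) ≈ 0.1997.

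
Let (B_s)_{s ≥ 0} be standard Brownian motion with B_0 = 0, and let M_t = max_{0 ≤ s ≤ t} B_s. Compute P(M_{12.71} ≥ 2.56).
P(M_{12.71} ≥ 2.56) = 2·P(B_{12.71} ≥ 2.56) = 2(1 − Φ(2.56/√12.71)) ≈ 0.4727

By the reflection principle for Brownian motion, P(M_t ≥ a) = 2 · P(B_t ≥ a) for a ≥ 0. Since B_t ~ N(0, t), P(B_t ≥ 2.56) = 1 − Φ(2.56/√t) = 1 − Φ(2.56/√12.71) = 1 − Φ(0.7181). So
  P(M_{12.71} ≥ 2.56) = 2(1 − Φ(0.7181)) ≈ 0.4727.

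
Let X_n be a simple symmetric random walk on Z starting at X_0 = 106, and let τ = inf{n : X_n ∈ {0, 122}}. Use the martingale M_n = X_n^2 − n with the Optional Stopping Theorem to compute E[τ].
E[τ] = 1696

M_n = X_n^2 − n is a martingale (since E[X_{n+1}^2 | F_n] = X_n^2 + 1). By OST (τ has finite mean in a bounded region), E[M_τ] = E[M_0] = X_0^2 − 0 = 106^2 = 11236. Also E[M_τ] = E[X_τ^2] − E[τ]. The walk exits at 0 or 122, with P(hit 122 first) = 106/122, so E[X_τ^2] = 122^2 · 106/122 + 0 = 12932. Thus E[τ] = E[X_τ^2] − E[M_τ] = 12932 − 11236 = 1696 = 106(122 − 106) = 1696.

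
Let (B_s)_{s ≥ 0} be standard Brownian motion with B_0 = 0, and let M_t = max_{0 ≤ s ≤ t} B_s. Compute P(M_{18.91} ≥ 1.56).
P(M_{18.91} ≥ 1.56) = 2·P(B_{18.91} ≥ 1.56) = 2(1 − Φ(1.56/√18.91)) ≈ 0.7198

By the reflection principle for Brownian motion, P(M_t ≥ a) = 2 · P(B_t ≥ a) for a ≥ 0. Since B_t ~ N(0, t), P(B_t ≥ 1.56) = 1 − Φ(1.56/√t) = 1 − Φ(1.56/√18.91) = 1 − Φ(0.3587). So
  P(M_{18.91} ≥ 1.56) = 2(1 − Φ(0.3587)) ≈ 0.7198.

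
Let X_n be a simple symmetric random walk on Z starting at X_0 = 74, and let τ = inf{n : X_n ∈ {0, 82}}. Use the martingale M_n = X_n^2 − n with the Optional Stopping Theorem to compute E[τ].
E[τ] = 592

M_n = X_n^2 − n is a martingale (since E[X_{n+1}^2 | F_n] = X_n^2 + 1). By OST (τ has finite mean in a bounded region), E[M_τ] = E[M_0] = X_0^2 − 0 = 74^2 = 5476. Also E[M_τ] = E[X_τ^2] − E[τ]. The walk exits at 0 or 82, with P(hit 82 first) = 74/82, so E[X_τ^2] = 82^2 · 74/82 + 0 = 6068. Thus E[τ] = E[X_τ^2] − E[M_τ] = 6068 − 5476 = 592 = 74(82 − 74) = 592.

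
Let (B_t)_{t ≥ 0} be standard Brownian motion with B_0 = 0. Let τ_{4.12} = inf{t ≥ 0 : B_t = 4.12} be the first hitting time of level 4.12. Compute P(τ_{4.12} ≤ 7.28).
P(τ_{4.12} ≤ 7.28) = 2(1 − Φ(4.12/√7.28)) = 2(1 − Φ(1.5270)) ≈ 0.1268

By the reflection principle for standard BM, P(τ_b ≤ t) = 2 · P(B_t ≥ b). Since B_t ~ N(0, t), P(B_t ≥ 4.12) = 1 − Φ(4.12/√t) = 1 − Φ(4.12/√7.28) = 1 − Φ(1.5270) ≈ 0.06338. Doubling: P(τ_{4.12} ≤ 7.28) ≈ 2 · 0.06338 = 0.12676 ≈ 0.1268.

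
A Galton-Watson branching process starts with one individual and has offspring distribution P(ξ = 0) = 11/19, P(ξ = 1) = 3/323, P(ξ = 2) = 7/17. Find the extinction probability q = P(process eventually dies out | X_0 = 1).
q = 1

Mean offspring μ = 0·11/19 + 1·3/323 + 2·7/17 = 269/323 ≤ 1. For μ ≤ 1 with offspring not concentrated at 1, the Galton-Watson process goes extinct almost surely, so q = 1.
(Algebraic check: The pgf is f(s) = 11/19 + 3/323·s + 7/17·s². The extinction probability q is the smallest fixed point of f in [0, 1]. Setting s = f(s):
  7/17·s² + (3/323 − 1)·s + 11/19 = 0
  7/17·s² − (11/19 + 7/17)·s + 11/19 = 0
which factors as (s − 1)·(7/17·s − 11/19) = 0, giving roots s = 1 and s = (11/19)/(7/17) = 187/133. Since 187/133 ≥ 1, the smallest root in [0, 1] is s = 1.)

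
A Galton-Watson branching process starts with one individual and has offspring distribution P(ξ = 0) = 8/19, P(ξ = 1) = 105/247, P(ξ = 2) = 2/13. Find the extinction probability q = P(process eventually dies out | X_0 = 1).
q = 1

Mean offspring μ = 0·8/19 + 1·105/247 + 2·2/13 = 181/247 ≤ 1. For μ ≤ 1 with offspring not concentrated at 1, the Galton-Watson process goes extinct almost surely, so q = 1.
(Algebraic check: The pgf is f(s) = 8/19 + 105/247·s + 2/13·s². The extinction probability q is the smallest fixed point of f in [0, 1]. Setting s = f(s):
  2/13·s² + (105/247 − 1)·s + 8/19 = 0
  2/13·s² − (8/19 + 2/13)·s + 8/19 = 0
which factors as (s − 1)·(2/13·s − 8/19) = 0, giving roots s = 1 and s = (8/19)/(2/13) = 52/19. Since 52/19 ≥ 1, the smallest root in [0, 1] is s = 1.)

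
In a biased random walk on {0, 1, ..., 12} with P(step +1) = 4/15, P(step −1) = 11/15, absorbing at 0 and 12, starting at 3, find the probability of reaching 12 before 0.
P(hit 12 before 0) = (1 − (11/4)^3) / (1 − (11/4)^12) = 262144/2477041515

Let u_k denote P(reach 12 before 0 | start at k). Boundary: u_0 = 0, u_12 = 1. Recurrence: u_k = 4/15·u_{k+1} + 11/15·u_{k-1} for 1 ≤ k ≤ 11. Try u_k = A + B·r^k with r = q/p = (11/15)/(4/15) = 11/4. Substitution satisfies the recurrence; boundary conditions give:
  u_k = (1 − r^k) / (1 − r^N) = (1 − (11/4)^3) / (1 − (11/4)^12) = 262144/2477041515.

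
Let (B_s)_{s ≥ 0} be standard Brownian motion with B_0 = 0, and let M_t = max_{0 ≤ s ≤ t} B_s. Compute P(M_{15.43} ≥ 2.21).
P(M_{15.43} ≥ 2.21) = 2·P(B_{15.43} ≥ 2.21) = 2(1 − Φ(2.21/√15.43)) ≈ 0.5737

By the reflection principle for Brownian motion, P(M_t ≥ a) = 2 · P(B_t ≥ a) for a ≥ 0. Since B_t ~ N(0, t), P(B_t ≥ 2.21) = 1 − Φ(2.21/√t) = 1 − Φ(2.21/√15.43) = 1 − Φ(0.5626). So
  P(M_{15.43} ≥ 2.21) = 2(1 − Φ(0.5626)) ≈ 0.5737.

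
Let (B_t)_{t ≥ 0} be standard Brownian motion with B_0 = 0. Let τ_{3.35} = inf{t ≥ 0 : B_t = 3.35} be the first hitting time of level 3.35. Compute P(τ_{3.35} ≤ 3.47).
P(τ_{3.35} ≤ 3.47) = 2(1 − Φ(3.35/√3.47)) = 2(1 − Φ(1.7984)) ≈ 0.0721

By the reflection principle for standard BM, P(τ_b ≤ t) = 2 · P(B_t ≥ b). Since B_t ~ N(0, t), P(B_t ≥ 3.35) = 1 − Φ(3.35/√t) = 1 − Φ(3.35/√3.47) = 1 − Φ(1.7984) ≈ 0.03606. Doubling: P(τ_{3.35} ≤ 3.47) ≈ 2 · 0.03606 = 0.07212 ≈ 0.0721.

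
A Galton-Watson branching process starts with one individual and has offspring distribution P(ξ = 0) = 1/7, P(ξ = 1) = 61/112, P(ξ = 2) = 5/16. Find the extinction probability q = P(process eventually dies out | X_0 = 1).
q = 16/35

The pgf is f(s) = 1/7 + 61/112·s + 5/16·s². The extinction probability q is the smallest fixed point of f in [0, 1]. Setting s = f(s):
  5/16·s² + (61/112 − 1)·s + 1/7 = 0
  5/16·s² − (1/7 + 5/16)·s + 1/7 = 0
which factors as (s − 1)·(5/16·s − 1/7) = 0, giving roots s = 1 and s = (1/7)/(5/16) = 16/35.
Mean offspring μ = 61/112 + 2·5/16 = 131/112 > 1 (supercritical), so q < 1. The extinction probability is the smaller root: q = (1/7)/(5/16) = 16/35.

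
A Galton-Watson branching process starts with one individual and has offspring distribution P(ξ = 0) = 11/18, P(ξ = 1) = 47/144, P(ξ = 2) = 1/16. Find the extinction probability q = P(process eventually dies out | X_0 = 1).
q = 1

Mean offspring μ = 0·11/18 + 1·47/144 + 2·1/16 = 65/144 ≤ 1. For μ ≤ 1 with offspring not concentrated at 1, the Galton-Watson process goes extinct almost surely, so q = 1.
(Algebraic check: The pgf is f(s) = 11/18 + 47/144·s + 1/16·s². The extinction probability q is the smallest fixed point of f in [0, 1]. Setting s = f(s):
  1/16·s² + (47/144 − 1)·s + 11/18 = 0
  1/16·s² − (11/18 + 1/16)·s + 11/18 = 0
which factors as (s − 1)·(1/16·s − 11/18) = 0, giving roots s = 1 and s = (11/18)/(1/16) = 88/9. Since 88/9 ≥ 1, the smallest root in [0, 1] is s = 1.)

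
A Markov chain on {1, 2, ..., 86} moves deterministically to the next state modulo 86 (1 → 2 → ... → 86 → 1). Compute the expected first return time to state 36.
E[T_36 | X_0 = 36] = 86

The chain cycles deterministically, so starting at state 36 it returns in exactly 86 steps. Equivalently, the stationary distribution is uniform π_j = 1/86 for every state j, so by Kac's formula E[T_36] = 1/π_36 = 86.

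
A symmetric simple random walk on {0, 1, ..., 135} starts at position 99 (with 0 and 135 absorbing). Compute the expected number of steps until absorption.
E[τ | X_0 = 99] = 3564

Let v_k = E[τ | X_0 = k]. Boundary: v_0 = v_135 = 0. Recurrence: v_k = 1 + (v_{k-1} + v_{k+1})/2 for 1 ≤ k ≤ 134. The particular solution to v_k − (v_{k-1} + v_{k+1})/2 = 1 is v_k = −k^2. Adding homogeneous solution A + B k and matching boundaries gives v_k = k (135 − k). Substituting k = 99: v_99 = 99 · 36 = 3564.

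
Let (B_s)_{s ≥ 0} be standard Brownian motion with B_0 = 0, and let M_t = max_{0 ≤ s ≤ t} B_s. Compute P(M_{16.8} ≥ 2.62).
P(M_{16.8} ≥ 2.62) = 2·P(B_{16.8} ≥ 2.62) = 2(1 − Φ(2.62/√16.8)) ≈ 0.5227

By the reflection principle for Brownian motion, P(M_t ≥ a) = 2 · P(B_t ≥ a) for a ≥ 0. Since B_t ~ N(0, t), P(B_t ≥ 2.62) = 1 − Φ(2.62/√t) = 1 − Φ(2.62/√16.8) = 1 − Φ(0.6392). So
  P(M_{16.8} ≥ 2.62) = 2(1 − Φ(0.6392)) ≈ 0.5227.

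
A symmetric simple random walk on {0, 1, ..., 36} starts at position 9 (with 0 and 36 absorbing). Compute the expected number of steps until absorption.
E[τ | X_0 = 9] = 243

Let v_k = E[τ | X_0 = k]. Boundary: v_0 = v_36 = 0. Recurrence: v_k = 1 + (v_{k-1} + v_{k+1})/2 for 1 ≤ k ≤ 35. The particular solution to v_k − (v_{k-1} + v_{k+1})/2 = 1 is v_k = −k^2. Adding homogeneous solution A + B k and matching boundaries gives v_k = k (36 − k). Substituting k = 9: v_9 = 9 · 27 = 243.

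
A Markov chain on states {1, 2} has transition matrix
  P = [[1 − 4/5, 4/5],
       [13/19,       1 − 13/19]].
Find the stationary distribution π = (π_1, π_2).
π_1 = 65/141, π_2 = 76/141

Solve πP = π with π_1 + π_2 = 1. From πP = π: π_1 · (1 − 4/5) + π_2 · 13/19 = π_1 ⇒ π_2 · 13/19 = π_1 · 4/5 ⇒ π_2/π_1 = (4/5)/(13/19) = 76/65. Together with π_1 + π_2 = 1:
  π_1 = (13/19)/(4/5 + 13/19) = (13/19)/(141/95) = 65/141,
  π_2 = (4/5)/(4/5 + 13/19) = (4/5)/(141/95) = 76/141.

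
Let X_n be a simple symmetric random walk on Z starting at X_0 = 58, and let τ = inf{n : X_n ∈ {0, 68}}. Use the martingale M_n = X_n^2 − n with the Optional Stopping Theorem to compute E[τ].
E[τ] = 580

M_n = X_n^2 − n is a martingale (since E[X_{n+1}^2 | F_n] = X_n^2 + 1). By OST (τ has finite mean in a bounded region), E[M_τ] = E[M_0] = X_0^2 − 0 = 58^2 = 3364. Also E[M_τ] = E[X_τ^2] − E[τ]. The walk exits at 0 or 68, with P(hit 68 first) = 58/68, so E[X_τ^2] = 68^2 · 58/68 + 0 = 3944. Thus E[τ] = E[X_τ^2] − E[M_τ] = 3944 − 3364 = 580 = 58(68 − 58) = 580.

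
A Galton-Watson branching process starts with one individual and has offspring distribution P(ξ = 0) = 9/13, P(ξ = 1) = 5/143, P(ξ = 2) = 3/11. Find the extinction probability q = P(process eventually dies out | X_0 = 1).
q = 1

Mean offspring μ = 0·9/13 + 1·5/143 + 2·3/11 = 83/143 ≤ 1. For μ ≤ 1 with offspring not concentrated at 1, the Galton-Watson process goes extinct almost surely, so q = 1.
(Algebraic check: The pgf is f(s) = 9/13 + 5/143·s + 3/11·s². The extinction probability q is the smallest fixed point of f in [0, 1]. Setting s = f(s):
  3/11·s² + (5/143 − 1)·s + 9/13 = 0
  3/11·s² − (9/13 + 3/11)·s + 9/13 = 0
which factors as (s − 1)·(3/11·s − 9/13) = 0, giving roots s = 1 and s = (9/13)/(3/11) = 33/13. Since 33/13 ≥ 1, the smallest root in [0, 1] is s = 1.)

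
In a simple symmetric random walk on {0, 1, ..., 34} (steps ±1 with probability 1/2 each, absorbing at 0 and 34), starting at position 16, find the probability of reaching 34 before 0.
P(hit 34 before 0) = 16/34 = 8/17

Let u_k = P(hit 34 before 0 | start at k). Then u_0 = 0, u_34 = 1, and u_k = u_{k-1}/2 + u_{k+1}/2 for 1 ≤ k ≤ 33. This harmonic recurrence is solved by u_k = k/34, giving u_16 = 16/34 = 8/17.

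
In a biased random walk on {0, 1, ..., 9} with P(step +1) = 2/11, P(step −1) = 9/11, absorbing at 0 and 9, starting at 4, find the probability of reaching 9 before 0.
P(hit 9 before 0) = (1 − (9/2)^4) / (1 − (9/2)^9) = 29920/55345711

Let u_k denote P(reach 9 before 0 | start at k). Boundary: u_0 = 0, u_9 = 1. Recurrence: u_k = 2/11·u_{k+1} + 9/11·u_{k-1} for 1 ≤ k ≤ 8. Try u_k = A + B·r^k with r = q/p = (9/11)/(2/11) = 9/2. Substitution satisfies the recurrence; boundary conditions give:
  u_k = (1 − r^k) / (1 − r^N) = (1 − (9/2)^4) / (1 − (9/2)^9) = 29920/55345711.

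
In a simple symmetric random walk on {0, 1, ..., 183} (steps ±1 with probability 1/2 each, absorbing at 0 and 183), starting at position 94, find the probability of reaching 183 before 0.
P(hit 183 before 0) = 94/183

Let u_k = P(hit 183 before 0 | start at k). Then u_0 = 0, u_183 = 1, and u_k = u_{k-1}/2 + u_{k+1}/2 for 1 ≤ k ≤ 182. This harmonic recurrence is solved by u_k = k/183, giving u_94 = 94/183.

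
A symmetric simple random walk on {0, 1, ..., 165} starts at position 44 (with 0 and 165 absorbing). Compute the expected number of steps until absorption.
E[τ | X_0 = 44] = 5324

Let v_k = E[τ | X_0 = k]. Boundary: v_0 = v_165 = 0. Recurrence: v_k = 1 + (v_{k-1} + v_{k+1})/2 for 1 ≤ k ≤ 164. The particular solution to v_k − (v_{k-1} + v_{k+1})/2 = 1 is v_k = −k^2. Adding homogeneous solution A + B k and matching boundaries gives v_k = k (165 − k). Substituting k = 44: v_44 = 44 · 121 = 5324.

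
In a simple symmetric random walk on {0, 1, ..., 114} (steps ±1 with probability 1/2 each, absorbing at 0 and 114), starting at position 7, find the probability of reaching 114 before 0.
P(hit 114 before 0) = 7/114

Let u_k = P(hit 114 before 0 | start at k). Then u_0 = 0, u_114 = 1, and u_k = u_{k-1}/2 + u_{k+1}/2 for 1 ≤ k ≤ 113. This harmonic recurrence is solved by u_k = k/114, giving u_7 = 7/114.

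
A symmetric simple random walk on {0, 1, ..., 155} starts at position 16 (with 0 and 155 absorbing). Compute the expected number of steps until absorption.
E[τ | X_0 = 16] = 2224

Let v_k = E[τ | X_0 = k]. Boundary: v_0 = v_155 = 0. Recurrence: v_k = 1 + (v_{k-1} + v_{k+1})/2 for 1 ≤ k ≤ 154. The particular solution to v_k − (v_{k-1} + v_{k+1})/2 = 1 is v_k = −k^2. Adding homogeneous solution A + B k and matching boundaries gives v_k = k (155 − k). Substituting k = 16: v_16 = 16 · 139 = 2224.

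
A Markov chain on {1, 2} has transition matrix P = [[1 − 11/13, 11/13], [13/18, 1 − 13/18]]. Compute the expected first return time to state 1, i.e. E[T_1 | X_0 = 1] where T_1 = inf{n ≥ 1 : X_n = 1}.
E[T_1 | X_0 = 1] = 1/π_1 = 367/169

For an irreducible recurrent Markov chain with stationary distribution π, E[T_i | X_0 = i] = 1/π_i (Kac's formula). Here π_1 = (13/18)/(11/13 + 13/18) = (13/18)/(367/234) = 169/367, so E[T_1 | X_0 = 1] = 1/π_1 = (11/13 + 13/18)/(13/18) = (367/234)/(13/18) = 367/169.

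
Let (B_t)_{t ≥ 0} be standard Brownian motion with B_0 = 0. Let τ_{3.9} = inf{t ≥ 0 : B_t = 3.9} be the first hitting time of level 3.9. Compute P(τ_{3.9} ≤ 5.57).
P(τ_{3.9} ≤ 5.57) = 2(1 − Φ(3.9/√5.57)) = 2(1 − Φ(1.6525)) ≈ 0.0984

By the reflection principle for standard BM, P(τ_b ≤ t) = 2 · P(B_t ≥ b). Since B_t ~ N(0, t), P(B_t ≥ 3.9) = 1 − Φ(3.9/√t) = 1 − Φ(3.9/√5.57) = 1 − Φ(1.6525) ≈ 0.04922. Doubling: P(τ_{3.9} ≤ 5.57) ≈ 2 · 0.04922 = 0.09844 ≈ 0.0984.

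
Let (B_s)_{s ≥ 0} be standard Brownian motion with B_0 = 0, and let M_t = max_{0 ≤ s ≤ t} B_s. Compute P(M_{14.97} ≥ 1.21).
P(M_{14.97} ≥ 1.21) = 2·P(B_{14.97} ≥ 1.21) = 2(1 − Φ(1.21/√14.97)) ≈ 0.7545

By the reflection principle for Brownian motion, P(M_t ≥ a) = 2 · P(B_t ≥ a) for a ≥ 0. Since B_t ~ N(0, t), P(B_t ≥ 1.21) = 1 − Φ(1.21/√t) = 1 − Φ(1.21/√14.97) = 1 − Φ(0.3127). So
  P(M_{14.97} ≥ 1.21) = 2(1 − Φ(0.3127)) ≈ 0.7545.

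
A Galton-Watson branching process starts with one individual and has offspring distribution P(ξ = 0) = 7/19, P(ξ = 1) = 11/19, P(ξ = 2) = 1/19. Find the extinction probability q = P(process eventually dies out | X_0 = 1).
q = 1

Mean offspring μ = 0·7/19 + 1·11/19 + 2·1/19 = 13/19 ≤ 1. For μ ≤ 1 with offspring not concentrated at 1, the Galton-Watson process goes extinct almost surely, so q = 1.
(Algebraic check: The pgf is f(s) = 7/19 + 11/19·s + 1/19·s². The extinction probability q is the smallest fixed point of f in [0, 1]. Setting s = f(s):
  1/19·s² + (11/19 − 1)·s + 7/19 = 0
  1/19·s² − (7/19 + 1/19)·s + 7/19 = 0
which factors as (s − 1)·(1/19·s − 7/19) = 0, giving roots s = 1 and s = (7/19)/(1/19) = 7. Since 7 ≥ 1, the smallest root in [0, 1] is s = 1.)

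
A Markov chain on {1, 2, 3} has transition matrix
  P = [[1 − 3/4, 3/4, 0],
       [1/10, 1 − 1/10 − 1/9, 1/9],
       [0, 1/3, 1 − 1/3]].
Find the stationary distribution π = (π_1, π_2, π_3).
π = (1/11, 15/22, 5/22)

This is a birth-death chain on three states, which satisfies detailed balance: π_1 · P_{12} = π_2 · P_{21} and π_2 · P_{23} = π_3 · P_{32}.
From π_1 · 3/4 = π_2 · 1/10: π_2/π_1 = (3/4)/(1/10) = 15/2.
From π_2 · 1/9 = π_3 · 1/3: π_3/π_2 = (1/9)/(1/3) = 1/3.
Take π_1 proportional to 1; then unnormalized π = (1, 15/2, 5/2). Normalize by dividing by the sum 11:
  π = (1/11, 15/22, 5/22).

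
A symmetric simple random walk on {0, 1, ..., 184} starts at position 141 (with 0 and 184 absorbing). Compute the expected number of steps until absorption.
E[τ | X_0 = 141] = 6063

Let v_k = E[τ | X_0 = k]. Boundary: v_0 = v_184 = 0. Recurrence: v_k = 1 + (v_{k-1} + v_{k+1})/2 for 1 ≤ k ≤ 183. The particular solution to v_k − (v_{k-1} + v_{k+1})/2 = 1 is v_k = −k^2. Adding homogeneous solution A + B k and matching boundaries gives v_k = k (184 − k). Substituting k = 141: v_141 = 141 · 43 = 6063.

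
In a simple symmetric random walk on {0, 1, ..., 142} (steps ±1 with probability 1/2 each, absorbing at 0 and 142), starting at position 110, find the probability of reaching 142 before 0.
P(hit 142 before 0) = 110/142 = 55/71

Let u_k = P(hit 142 before 0 | start at k). Then u_0 = 0, u_142 = 1, and u_k = u_{k-1}/2 + u_{k+1}/2 for 1 ≤ k ≤ 141. This harmonic recurrence is solved by u_k = k/142, giving u_110 = 110/142 = 55/71.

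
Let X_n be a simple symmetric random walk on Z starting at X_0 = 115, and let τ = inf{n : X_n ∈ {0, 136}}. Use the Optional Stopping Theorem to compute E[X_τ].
E[X_τ] = 115

X_n is a martingale and τ is a bounded-mean stopping time (indeed τ is finite a.s. with bounded expectation since the walk is in a bounded region). By the OST, E[X_τ] = E[X_0] = 115. Equivalently: E[X_τ] = 136 · P(hit 136 first) + 0 · P(hit 0 first) = 136 · (115/136) = 115.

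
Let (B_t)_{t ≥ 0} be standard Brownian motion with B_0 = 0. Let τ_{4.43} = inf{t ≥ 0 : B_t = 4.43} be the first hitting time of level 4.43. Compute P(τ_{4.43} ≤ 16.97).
P(τ_{4.43} ≤ 16.97) = 2(1 − Φ(4.43/√16.97)) = 2(1 − Φ(1.0754)) ≈ 0.2822

By the reflection principle for standard BM, P(τ_b ≤ t) = 2 · P(B_t ≥ b). Since B_t ~ N(0, t), P(B_t ≥ 4.43) = 1 − Φ(4.43/√t) = 1 − Φ(4.43/√16.97) = 1 − Φ(1.0754) ≈ 0.14110. Doubling: P(τ_{4.43} ≤ 16.97) ≈ 2 · 0.14110 = 0.28220 ≈ 0.2822.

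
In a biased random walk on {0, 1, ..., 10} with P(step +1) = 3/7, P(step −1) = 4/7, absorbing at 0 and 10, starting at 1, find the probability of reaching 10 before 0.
P(hit 10 before 0) = (1 − (4/3)^1) / (1 − (4/3)^10) = 19683/989527

Let u_k denote P(reach 10 before 0 | start at k). Boundary: u_0 = 0, u_10 = 1. Recurrence: u_k = 3/7·u_{k+1} + 4/7·u_{k-1} for 1 ≤ k ≤ 9. Try u_k = A + B·r^k with r = q/p = (4/7)/(3/7) = 4/3. Substitution satisfies the recurrence; boundary conditions give:
  u_k = (1 − r^k) / (1 − r^N) = (1 − (4/3)^1) / (1 − (4/3)^10) = 19683/989527.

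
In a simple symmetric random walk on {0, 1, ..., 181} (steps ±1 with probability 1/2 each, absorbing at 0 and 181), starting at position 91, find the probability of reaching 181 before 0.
P(hit 181 before 0) = 91/181

Let u_k = P(hit 181 before 0 | start at k). Then u_0 = 0, u_181 = 1, and u_k = u_{k-1}/2 + u_{k+1}/2 for 1 ≤ k ≤ 180. This harmonic recurrence is solved by u_k = k/181, giving u_91 = 91/181.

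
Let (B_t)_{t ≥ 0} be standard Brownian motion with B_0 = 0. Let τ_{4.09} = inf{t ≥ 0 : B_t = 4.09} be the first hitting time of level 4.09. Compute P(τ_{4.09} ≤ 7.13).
P(τ_{4.09} ≤ 7.13) = 2(1 − Φ(4.09/√7.13)) = 2(1 − Φ(1.5317)) ≈ 0.1256

By the reflection principle for standard BM, P(τ_b ≤ t) = 2 · P(B_t ≥ b). Since B_t ~ N(0, t), P(B_t ≥ 4.09) = 1 − Φ(4.09/√t) = 1 − Φ(4.09/√7.13) = 1 − Φ(1.5317) ≈ 0.06280. Doubling: P(τ_{4.09} ≤ 7.13) ≈ 2 · 0.06280 = 0.12560 ≈ 0.1256.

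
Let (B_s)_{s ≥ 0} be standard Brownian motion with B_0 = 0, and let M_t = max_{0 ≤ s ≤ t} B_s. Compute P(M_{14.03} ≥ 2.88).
P(M_{14.03} ≥ 2.88) = 2·P(B_{14.03} ≥ 2.88) = 2(1 − Φ(2.88/√14.03)) ≈ 0.4420

By the reflection principle for Brownian motion, P(M_t ≥ a) = 2 · P(B_t ≥ a) for a ≥ 0. Since B_t ~ N(0, t), P(B_t ≥ 2.88) = 1 − Φ(2.88/√t) = 1 − Φ(2.88/√14.03) = 1 − Φ(0.7689). So
  P(M_{14.03} ≥ 2.88) = 2(1 − Φ(0.7689)) ≈ 0.4420.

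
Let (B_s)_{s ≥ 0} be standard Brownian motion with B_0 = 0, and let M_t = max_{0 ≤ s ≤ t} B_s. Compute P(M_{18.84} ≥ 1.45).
P(M_{18.84} ≥ 1.45) = 2·P(B_{18.84} ≥ 1.45) = 2(1 − Φ(1.45/√18.84)) ≈ 0.7383

By the reflection principle for Brownian motion, P(M_t ≥ a) = 2 · P(B_t ≥ a) for a ≥ 0. Since B_t ~ N(0, t), P(B_t ≥ 1.45) = 1 − Φ(1.45/√t) = 1 − Φ(1.45/√18.84) = 1 − Φ(0.3341). So
  P(M_{18.84} ≥ 1.45) = 2(1 − Φ(0.3341)) ≈ 0.7383.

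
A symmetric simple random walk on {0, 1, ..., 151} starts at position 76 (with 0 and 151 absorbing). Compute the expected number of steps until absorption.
E[τ | X_0 = 76] = 5700

Let v_k = E[τ | X_0 = k]. Boundary: v_0 = v_151 = 0. Recurrence: v_k = 1 + (v_{k-1} + v_{k+1})/2 for 1 ≤ k ≤ 150. The particular solution to v_k − (v_{k-1} + v_{k+1})/2 = 1 is v_k = −k^2. Adding homogeneous solution A + B k and matching boundaries gives v_k = k (151 − k). Substituting k = 76: v_76 = 76 · 75 = 5700.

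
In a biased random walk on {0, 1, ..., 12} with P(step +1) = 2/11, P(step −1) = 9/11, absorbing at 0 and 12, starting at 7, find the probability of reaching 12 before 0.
P(hit 12 before 0) = (1 − (9/2)^7) / (1 − (9/2)^12) = 21864416/40347076055

Let u_k denote P(reach 12 before 0 | start at k). Boundary: u_0 = 0, u_12 = 1. Recurrence: u_k = 2/11·u_{k+1} + 9/11·u_{k-1} for 1 ≤ k ≤ 11. Try u_k = A + B·r^k with r = q/p = (9/11)/(2/11) = 9/2. Substitution satisfies the recurrence; boundary conditions give:
  u_k = (1 − r^k) / (1 − r^N) = (1 − (9/2)^7) / (1 − (9/2)^12) = 21864416/40347076055.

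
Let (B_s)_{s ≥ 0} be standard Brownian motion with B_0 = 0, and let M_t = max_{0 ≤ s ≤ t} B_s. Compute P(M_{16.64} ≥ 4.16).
P(M_{16.64} ≥ 4.16) = 2·P(B_{16.64} ≥ 4.16) = 2(1 − Φ(4.16/√16.64)) ≈ 0.3078

By the reflection principle for Brownian motion, P(M_t ≥ a) = 2 · P(B_t ≥ a) for a ≥ 0. Since B_t ~ N(0, t), P(B_t ≥ 4.16) = 1 − Φ(4.16/√t) = 1 − Φ(4.16/√16.64) = 1 − Φ(1.0198). So
  P(M_{16.64} ≥ 4.16) = 2(1 − Φ(1.0198)) ≈ 0.3078.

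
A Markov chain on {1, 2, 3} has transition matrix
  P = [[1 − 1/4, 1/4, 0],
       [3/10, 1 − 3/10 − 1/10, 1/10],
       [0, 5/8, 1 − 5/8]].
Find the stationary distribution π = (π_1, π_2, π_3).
π = (30/59, 25/59, 4/59)

This is a birth-death chain on three states, which satisfies detailed balance: π_1 · P_{12} = π_2 · P_{21} and π_2 · P_{23} = π_3 · P_{32}.
From π_1 · 1/4 = π_2 · 3/10: π_2/π_1 = (1/4)/(3/10) = 5/6.
From π_2 · 1/10 = π_3 · 5/8: π_3/π_2 = (1/10)/(5/8) = 4/25.
Take π_1 proportional to 1; then unnormalized π = (1, 5/6, 2/15). Normalize by dividing by the sum 59/30:
  π = (30/59, 25/59, 4/59).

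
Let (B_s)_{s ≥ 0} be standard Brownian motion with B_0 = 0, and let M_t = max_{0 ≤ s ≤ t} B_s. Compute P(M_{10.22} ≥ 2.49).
P(M_{10.22} ≥ 2.49) = 2·P(B_{10.22} ≥ 2.49) = 2(1 − Φ(2.49/√10.22)) ≈ 0.4360

By the reflection principle for Brownian motion, P(M_t ≥ a) = 2 · P(B_t ≥ a) for a ≥ 0. Since B_t ~ N(0, t), P(B_t ≥ 2.49) = 1 − Φ(2.49/√t) = 1 − Φ(2.49/√10.22) = 1 − Φ(0.7789). So
  P(M_{10.22} ≥ 2.49) = 2(1 − Φ(0.7789)) ≈ 0.4360.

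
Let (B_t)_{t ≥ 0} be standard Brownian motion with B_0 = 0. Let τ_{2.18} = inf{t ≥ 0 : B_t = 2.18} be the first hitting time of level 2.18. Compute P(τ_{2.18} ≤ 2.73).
P(τ_{2.18} ≤ 2.73) = 2(1 − Φ(2.18/√2.73)) = 2(1 − Φ(1.3194)) ≈ 0.1870

By the reflection principle for standard BM, P(τ_b ≤ t) = 2 · P(B_t ≥ b). Since B_t ~ N(0, t), P(B_t ≥ 2.18) = 1 − Φ(2.18/√t) = 1 − Φ(2.18/√2.73) = 1 − Φ(1.3194) ≈ 0.09352. Doubling: P(τ_{2.18} ≤ 2.73) ≈ 2 · 0.09352 = 0.18704 ≈ 0.1870.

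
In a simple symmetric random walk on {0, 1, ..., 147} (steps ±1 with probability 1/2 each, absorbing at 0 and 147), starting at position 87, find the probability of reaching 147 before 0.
P(hit 147 before 0) = 87/147 = 29/49

Let u_k = P(hit 147 before 0 | start at k). Then u_0 = 0, u_147 = 1, and u_k = u_{k-1}/2 + u_{k+1}/2 for 1 ≤ k ≤ 146. This harmonic recurrence is solved by u_k = k/147, giving u_87 = 87/147 = 29/49.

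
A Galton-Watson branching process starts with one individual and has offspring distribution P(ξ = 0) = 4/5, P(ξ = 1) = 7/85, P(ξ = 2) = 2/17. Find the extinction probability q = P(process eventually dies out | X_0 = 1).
q = 1

Mean offspring μ = 0·4/5 + 1·7/85 + 2·2/17 = 27/85 ≤ 1. For μ ≤ 1 with offspring not concentrated at 1, the Galton-Watson process goes extinct almost surely, so q = 1.
(Algebraic check: The pgf is f(s) = 4/5 + 7/85·s + 2/17·s². The extinction probability q is the smallest fixed point of f in [0, 1]. Setting s = f(s):
  2/17·s² + (7/85 − 1)·s + 4/5 = 0
  2/17·s² − (4/5 + 2/17)·s + 4/5 = 0
which factors as (s − 1)·(2/17·s − 4/5) = 0, giving roots s = 1 and s = (4/5)/(2/17) = 34/5. Since 34/5 ≥ 1, the smallest root in [0, 1] is s = 1.)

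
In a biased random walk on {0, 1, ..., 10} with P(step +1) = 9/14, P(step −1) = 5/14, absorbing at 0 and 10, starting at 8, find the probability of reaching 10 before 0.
P(hit 10 before 0) = (1 − (5/9)^8) / (1 − (5/9)^10) = 61698996/62089621

Let u_k denote P(reach 10 before 0 | start at k). Boundary: u_0 = 0, u_10 = 1. Recurrence: u_k = 9/14·u_{k+1} + 5/14·u_{k-1} for 1 ≤ k ≤ 9. Try u_k = A + B·r^k with r = q/p = (5/14)/(9/14) = 5/9. Substitution satisfies the recurrence; boundary conditions give:
  u_k = (1 − r^k) / (1 − r^N) = (1 − (5/9)^8) / (1 − (5/9)^10) = 61698996/62089621.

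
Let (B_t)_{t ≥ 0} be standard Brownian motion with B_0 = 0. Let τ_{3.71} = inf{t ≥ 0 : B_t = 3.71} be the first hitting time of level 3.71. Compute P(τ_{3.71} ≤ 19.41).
P(τ_{3.71} ≤ 19.41) = 2(1 − Φ(3.71/√19.41)) = 2(1 − Φ(0.8421)) ≈ 0.3997

By the reflection principle for standard BM, P(τ_b ≤ t) = 2 · P(B_t ≥ b). Since B_t ~ N(0, t), P(B_t ≥ 3.71) = 1 − Φ(3.71/√t) = 1 − Φ(3.71/√19.41) = 1 − Φ(0.8421) ≈ 0.19987. Doubling: P(τ_{3.71} ≤ 19.41) ≈ 2 · 0.19987 = 0.39974 ≈ 0.3997.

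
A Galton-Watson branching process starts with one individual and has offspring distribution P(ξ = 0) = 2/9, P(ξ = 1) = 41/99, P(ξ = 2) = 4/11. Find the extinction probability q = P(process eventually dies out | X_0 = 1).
q = 11/18

The pgf is f(s) = 2/9 + 41/99·s + 4/11·s². The extinction probability q is the smallest fixed point of f in [0, 1]. Setting s = f(s):
  4/11·s² + (41/99 − 1)·s + 2/9 = 0
  4/11·s² − (2/9 + 4/11)·s + 2/9 = 0
which factors as (s − 1)·(4/11·s − 2/9) = 0, giving roots s = 1 and s = (2/9)/(4/11) = 11/18.
Mean offspring μ = 41/99 + 2·4/11 = 113/99 > 1 (supercritical), so q < 1. The extinction probability is the smaller root: q = (2/9)/(4/11) = 11/18.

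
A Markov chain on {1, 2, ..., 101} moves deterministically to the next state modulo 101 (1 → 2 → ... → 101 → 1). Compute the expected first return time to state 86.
E[T_86 | X_0 = 86] = 101

The chain cycles deterministically, so starting at state 86 it returns in exactly 101 steps. Equivalently, the stationary distribution is uniform π_j = 1/101 for every state j, so by Kac's formula E[T_86] = 1/π_86 = 101.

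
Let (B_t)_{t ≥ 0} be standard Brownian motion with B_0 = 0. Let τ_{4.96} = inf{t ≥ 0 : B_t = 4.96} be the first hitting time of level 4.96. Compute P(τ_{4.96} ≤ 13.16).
P(τ_{4.96} ≤ 13.16) = 2(1 − Φ(4.96/√13.16)) = 2(1 − Φ(1.3673)) ≈ 0.1715

By the reflection principle for standard BM, P(τ_b ≤ t) = 2 · P(B_t ≥ b). Since B_t ~ N(0, t), P(B_t ≥ 4.96) = 1 − Φ(4.96/√t) = 1 − Φ(4.96/√13.16) = 1 − Φ(1.3673) ≈ 0.08577. Doubling: P(τ_{4.96} ≤ 13.16) ≈ 2 · 0.08577 = 0.17154 ≈ 0.1715.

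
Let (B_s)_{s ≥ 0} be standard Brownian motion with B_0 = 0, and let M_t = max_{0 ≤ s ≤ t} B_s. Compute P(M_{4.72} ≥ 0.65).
P(M_{4.72} ≥ 0.65) = 2·P(B_{4.72} ≥ 0.65) = 2(1 − Φ(0.65/√4.72)) ≈ 0.7648

By the reflection principle for Brownian motion, P(M_t ≥ a) = 2 · P(B_t ≥ a) for a ≥ 0. Since B_t ~ N(0, t), P(B_t ≥ 0.65) = 1 − Φ(0.65/√t) = 1 − Φ(0.65/√4.72) = 1 − Φ(0.2992). So
  P(M_{4.72} ≥ 0.65) = 2(1 − Φ(0.2992)) ≈ 0.7648.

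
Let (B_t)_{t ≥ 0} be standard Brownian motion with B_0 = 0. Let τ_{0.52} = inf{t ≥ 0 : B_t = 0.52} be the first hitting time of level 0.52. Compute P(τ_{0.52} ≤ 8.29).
P(τ_{0.52} ≤ 8.29) = 2(1 − Φ(0.52/√8.29)) = 2(1 − Φ(0.1806)) ≈ 0.8567

By the reflection principle for standard BM, P(τ_b ≤ t) = 2 · P(B_t ≥ b). Since B_t ~ N(0, t), P(B_t ≥ 0.52) = 1 − Φ(0.52/√t) = 1 − Φ(0.52/√8.29) = 1 − Φ(0.1806) ≈ 0.42834. Doubling: P(τ_{0.52} ≤ 8.29) ≈ 2 · 0.42834 = 0.85668 ≈ 0.8567.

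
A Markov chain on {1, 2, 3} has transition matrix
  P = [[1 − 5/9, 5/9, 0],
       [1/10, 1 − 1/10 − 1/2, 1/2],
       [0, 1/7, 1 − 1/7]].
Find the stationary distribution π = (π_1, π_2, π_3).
π = (1/26, 25/117, 175/234)

This is a birth-death chain on three states, which satisfies detailed balance: π_1 · P_{12} = π_2 · P_{21} and π_2 · P_{23} = π_3 · P_{32}.
From π_1 · 5/9 = π_2 · 1/10: π_2/π_1 = (5/9)/(1/10) = 50/9.
From π_2 · 1/2 = π_3 · 1/7: π_3/π_2 = (1/2)/(1/7) = 7/2.
Take π_1 proportional to 1; then unnormalized π = (1, 50/9, 175/9). Normalize by dividing by the sum 26:
  π = (1/26, 25/117, 175/234).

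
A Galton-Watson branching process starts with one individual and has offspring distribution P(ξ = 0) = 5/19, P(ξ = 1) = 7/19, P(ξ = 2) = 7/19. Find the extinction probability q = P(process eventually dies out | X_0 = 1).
q = 5/7

The pgf is f(s) = 5/19 + 7/19·s + 7/19·s². The extinction probability q is the smallest fixed point of f in [0, 1]. Setting s = f(s):
  7/19·s² + (7/19 − 1)·s + 5/19 = 0
  7/19·s² − (5/19 + 7/19)·s + 5/19 = 0
which factors as (s − 1)·(7/19·s − 5/19) = 0, giving roots s = 1 and s = (5/19)/(7/19) = 5/7.
Mean offspring μ = 7/19 + 2·7/19 = 21/19 > 1 (supercritical), so q < 1. The extinction probability is the smaller root: q = (5/19)/(7/19) = 5/7.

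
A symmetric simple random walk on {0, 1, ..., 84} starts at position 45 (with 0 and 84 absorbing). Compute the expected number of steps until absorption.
E[τ | X_0 = 45] = 1755

Let v_k = E[τ | X_0 = k]. Boundary: v_0 = v_84 = 0. Recurrence: v_k = 1 + (v_{k-1} + v_{k+1})/2 for 1 ≤ k ≤ 83. The particular solution to v_k − (v_{k-1} + v_{k+1})/2 = 1 is v_k = −k^2. Adding homogeneous solution A + B k and matching boundaries gives v_k = k (84 − k). Substituting k = 45: v_45 = 45 · 39 = 1755.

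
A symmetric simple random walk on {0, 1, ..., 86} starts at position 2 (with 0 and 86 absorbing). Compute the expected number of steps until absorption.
E[τ | X_0 = 2] = 168

Let v_k = E[τ | X_0 = k]. Boundary: v_0 = v_86 = 0. Recurrence: v_k = 1 + (v_{k-1} + v_{k+1})/2 for 1 ≤ k ≤ 85. The particular solution to v_k − (v_{k-1} + v_{k+1})/2 = 1 is v_k = −k^2. Adding homogeneous solution A + B k and matching boundaries gives v_k = k (86 − k). Substituting k = 2: v_2 = 2 · 84 = 168.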